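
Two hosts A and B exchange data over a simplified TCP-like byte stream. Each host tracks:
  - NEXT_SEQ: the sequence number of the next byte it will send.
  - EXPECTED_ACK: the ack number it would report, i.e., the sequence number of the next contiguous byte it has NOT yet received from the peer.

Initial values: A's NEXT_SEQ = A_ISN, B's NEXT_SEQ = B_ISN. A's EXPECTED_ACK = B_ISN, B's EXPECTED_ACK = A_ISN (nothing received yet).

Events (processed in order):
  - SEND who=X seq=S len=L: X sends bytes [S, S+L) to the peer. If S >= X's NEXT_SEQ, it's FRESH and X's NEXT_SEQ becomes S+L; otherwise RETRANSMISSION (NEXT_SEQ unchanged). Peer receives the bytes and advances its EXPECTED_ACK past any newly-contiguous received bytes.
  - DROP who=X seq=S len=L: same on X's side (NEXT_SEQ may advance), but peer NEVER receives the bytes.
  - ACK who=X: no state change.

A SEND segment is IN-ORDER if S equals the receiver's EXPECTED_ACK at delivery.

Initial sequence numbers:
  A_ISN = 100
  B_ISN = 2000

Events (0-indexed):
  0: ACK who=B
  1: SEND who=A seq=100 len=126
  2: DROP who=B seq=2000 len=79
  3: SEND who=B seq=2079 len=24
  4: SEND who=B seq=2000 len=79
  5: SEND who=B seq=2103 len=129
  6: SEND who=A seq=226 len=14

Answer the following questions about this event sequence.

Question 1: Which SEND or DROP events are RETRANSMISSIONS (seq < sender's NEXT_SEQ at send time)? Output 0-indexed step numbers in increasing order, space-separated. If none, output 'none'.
Step 1: SEND seq=100 -> fresh
Step 2: DROP seq=2000 -> fresh
Step 3: SEND seq=2079 -> fresh
Step 4: SEND seq=2000 -> retransmit
Step 5: SEND seq=2103 -> fresh
Step 6: SEND seq=226 -> fresh

Answer: 4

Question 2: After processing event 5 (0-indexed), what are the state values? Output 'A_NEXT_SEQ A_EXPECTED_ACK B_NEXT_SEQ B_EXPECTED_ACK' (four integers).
After event 0: A_seq=100 A_ack=2000 B_seq=2000 B_ack=100
After event 1: A_seq=226 A_ack=2000 B_seq=2000 B_ack=226
After event 2: A_seq=226 A_ack=2000 B_seq=2079 B_ack=226
After event 3: A_seq=226 A_ack=2000 B_seq=2103 B_ack=226
After event 4: A_seq=226 A_ack=2103 B_seq=2103 B_ack=226
After event 5: A_seq=226 A_ack=2232 B_seq=2232 B_ack=226

226 2232 2232 226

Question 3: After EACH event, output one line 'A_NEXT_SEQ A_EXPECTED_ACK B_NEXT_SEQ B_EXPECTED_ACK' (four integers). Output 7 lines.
100 2000 2000 100
226 2000 2000 226
226 2000 2079 226
226 2000 2103 226
226 2103 2103 226
226 2232 2232 226
240 2232 2232 240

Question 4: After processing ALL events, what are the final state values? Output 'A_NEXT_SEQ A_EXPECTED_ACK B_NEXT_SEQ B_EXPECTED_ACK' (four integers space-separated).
Answer: 240 2232 2232 240

Derivation:
After event 0: A_seq=100 A_ack=2000 B_seq=2000 B_ack=100
After event 1: A_seq=226 A_ack=2000 B_seq=2000 B_ack=226
After event 2: A_seq=226 A_ack=2000 B_seq=2079 B_ack=226
After event 3: A_seq=226 A_ack=2000 B_seq=2103 B_ack=226
After event 4: A_seq=226 A_ack=2103 B_seq=2103 B_ack=226
After event 5: A_seq=226 A_ack=2232 B_seq=2232 B_ack=226
After event 6: A_seq=240 A_ack=2232 B_seq=2232 B_ack=240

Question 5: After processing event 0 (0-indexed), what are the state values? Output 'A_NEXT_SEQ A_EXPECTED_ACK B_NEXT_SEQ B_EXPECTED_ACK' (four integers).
After event 0: A_seq=100 A_ack=2000 B_seq=2000 B_ack=100

100 2000 2000 100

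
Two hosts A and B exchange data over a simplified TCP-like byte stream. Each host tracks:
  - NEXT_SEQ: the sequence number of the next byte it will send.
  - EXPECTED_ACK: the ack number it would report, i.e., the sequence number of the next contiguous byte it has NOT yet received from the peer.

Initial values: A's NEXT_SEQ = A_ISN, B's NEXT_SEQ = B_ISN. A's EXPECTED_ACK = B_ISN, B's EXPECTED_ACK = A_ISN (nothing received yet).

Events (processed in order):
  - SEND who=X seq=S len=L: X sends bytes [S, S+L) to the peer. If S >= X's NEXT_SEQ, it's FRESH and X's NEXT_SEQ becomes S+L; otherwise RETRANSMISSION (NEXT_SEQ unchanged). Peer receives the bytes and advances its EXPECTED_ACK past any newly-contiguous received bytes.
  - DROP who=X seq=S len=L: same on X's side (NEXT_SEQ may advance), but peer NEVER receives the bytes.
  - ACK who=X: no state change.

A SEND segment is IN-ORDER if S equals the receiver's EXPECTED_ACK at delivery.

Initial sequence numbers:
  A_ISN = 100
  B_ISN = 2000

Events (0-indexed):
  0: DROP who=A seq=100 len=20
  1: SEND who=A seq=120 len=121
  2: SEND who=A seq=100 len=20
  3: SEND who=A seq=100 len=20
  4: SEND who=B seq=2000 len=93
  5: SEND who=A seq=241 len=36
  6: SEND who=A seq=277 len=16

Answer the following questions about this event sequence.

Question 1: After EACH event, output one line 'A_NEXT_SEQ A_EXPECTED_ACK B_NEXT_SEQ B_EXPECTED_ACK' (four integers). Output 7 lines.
120 2000 2000 100
241 2000 2000 100
241 2000 2000 241
241 2000 2000 241
241 2093 2093 241
277 2093 2093 277
293 2093 2093 293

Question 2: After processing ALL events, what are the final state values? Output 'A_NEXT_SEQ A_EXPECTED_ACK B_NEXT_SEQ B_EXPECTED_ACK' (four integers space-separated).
After event 0: A_seq=120 A_ack=2000 B_seq=2000 B_ack=100
After event 1: A_seq=241 A_ack=2000 B_seq=2000 B_ack=100
After event 2: A_seq=241 A_ack=2000 B_seq=2000 B_ack=241
After event 3: A_seq=241 A_ack=2000 B_seq=2000 B_ack=241
After event 4: A_seq=241 A_ack=2093 B_seq=2093 B_ack=241
After event 5: A_seq=277 A_ack=2093 B_seq=2093 B_ack=277
After event 6: A_seq=293 A_ack=2093 B_seq=2093 B_ack=293

Answer: 293 2093 2093 293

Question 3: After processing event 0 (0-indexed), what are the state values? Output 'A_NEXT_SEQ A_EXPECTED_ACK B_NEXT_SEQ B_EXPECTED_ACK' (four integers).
After event 0: A_seq=120 A_ack=2000 B_seq=2000 B_ack=100

120 2000 2000 100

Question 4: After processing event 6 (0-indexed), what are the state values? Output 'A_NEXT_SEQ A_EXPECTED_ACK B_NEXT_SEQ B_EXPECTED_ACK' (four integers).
After event 0: A_seq=120 A_ack=2000 B_seq=2000 B_ack=100
After event 1: A_seq=241 A_ack=2000 B_seq=2000 B_ack=100
After event 2: A_seq=241 A_ack=2000 B_seq=2000 B_ack=241
After event 3: A_seq=241 A_ack=2000 B_seq=2000 B_ack=241
After event 4: A_seq=241 A_ack=2093 B_seq=2093 B_ack=241
After event 5: A_seq=277 A_ack=2093 B_seq=2093 B_ack=277
After event 6: A_seq=293 A_ack=2093 B_seq=2093 B_ack=293

293 2093 2093 293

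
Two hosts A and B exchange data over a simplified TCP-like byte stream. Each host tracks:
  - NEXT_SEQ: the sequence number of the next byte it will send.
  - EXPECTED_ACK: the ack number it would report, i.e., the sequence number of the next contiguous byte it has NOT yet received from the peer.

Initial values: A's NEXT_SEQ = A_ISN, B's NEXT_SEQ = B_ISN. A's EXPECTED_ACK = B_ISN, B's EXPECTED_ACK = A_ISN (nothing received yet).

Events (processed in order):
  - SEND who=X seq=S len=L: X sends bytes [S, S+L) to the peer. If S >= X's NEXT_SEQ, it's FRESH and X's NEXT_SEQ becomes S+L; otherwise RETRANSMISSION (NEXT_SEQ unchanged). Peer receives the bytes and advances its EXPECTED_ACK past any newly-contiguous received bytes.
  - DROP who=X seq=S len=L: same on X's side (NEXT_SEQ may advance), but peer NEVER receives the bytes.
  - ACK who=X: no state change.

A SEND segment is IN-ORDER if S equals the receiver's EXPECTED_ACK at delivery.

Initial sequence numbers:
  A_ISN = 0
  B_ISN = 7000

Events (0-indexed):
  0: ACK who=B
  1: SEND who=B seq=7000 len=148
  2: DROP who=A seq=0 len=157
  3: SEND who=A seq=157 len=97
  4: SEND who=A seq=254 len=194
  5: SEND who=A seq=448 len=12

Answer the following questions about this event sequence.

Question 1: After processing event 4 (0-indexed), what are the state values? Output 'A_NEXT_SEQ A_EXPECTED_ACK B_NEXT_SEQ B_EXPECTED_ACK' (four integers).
After event 0: A_seq=0 A_ack=7000 B_seq=7000 B_ack=0
After event 1: A_seq=0 A_ack=7148 B_seq=7148 B_ack=0
After event 2: A_seq=157 A_ack=7148 B_seq=7148 B_ack=0
After event 3: A_seq=254 A_ack=7148 B_seq=7148 B_ack=0
After event 4: A_seq=448 A_ack=7148 B_seq=7148 B_ack=0

448 7148 7148 0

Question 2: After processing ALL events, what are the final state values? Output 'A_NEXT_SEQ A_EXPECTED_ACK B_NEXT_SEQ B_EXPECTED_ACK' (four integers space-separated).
After event 0: A_seq=0 A_ack=7000 B_seq=7000 B_ack=0
After event 1: A_seq=0 A_ack=7148 B_seq=7148 B_ack=0
After event 2: A_seq=157 A_ack=7148 B_seq=7148 B_ack=0
After event 3: A_seq=254 A_ack=7148 B_seq=7148 B_ack=0
After event 4: A_seq=448 A_ack=7148 B_seq=7148 B_ack=0
After event 5: A_seq=460 A_ack=7148 B_seq=7148 B_ack=0

Answer: 460 7148 7148 0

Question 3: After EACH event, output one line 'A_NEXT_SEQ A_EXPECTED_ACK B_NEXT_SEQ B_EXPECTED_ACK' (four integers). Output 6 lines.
0 7000 7000 0
0 7148 7148 0
157 7148 7148 0
254 7148 7148 0
448 7148 7148 0
460 7148 7148 0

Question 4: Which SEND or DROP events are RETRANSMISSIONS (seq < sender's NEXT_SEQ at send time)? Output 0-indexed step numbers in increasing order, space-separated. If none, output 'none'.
Step 1: SEND seq=7000 -> fresh
Step 2: DROP seq=0 -> fresh
Step 3: SEND seq=157 -> fresh
Step 4: SEND seq=254 -> fresh
Step 5: SEND seq=448 -> fresh

Answer: none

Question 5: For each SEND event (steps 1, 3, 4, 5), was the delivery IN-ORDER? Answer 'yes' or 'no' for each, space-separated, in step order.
Answer: yes no no no

Derivation:
Step 1: SEND seq=7000 -> in-order
Step 3: SEND seq=157 -> out-of-order
Step 4: SEND seq=254 -> out-of-order
Step 5: SEND seq=448 -> out-of-order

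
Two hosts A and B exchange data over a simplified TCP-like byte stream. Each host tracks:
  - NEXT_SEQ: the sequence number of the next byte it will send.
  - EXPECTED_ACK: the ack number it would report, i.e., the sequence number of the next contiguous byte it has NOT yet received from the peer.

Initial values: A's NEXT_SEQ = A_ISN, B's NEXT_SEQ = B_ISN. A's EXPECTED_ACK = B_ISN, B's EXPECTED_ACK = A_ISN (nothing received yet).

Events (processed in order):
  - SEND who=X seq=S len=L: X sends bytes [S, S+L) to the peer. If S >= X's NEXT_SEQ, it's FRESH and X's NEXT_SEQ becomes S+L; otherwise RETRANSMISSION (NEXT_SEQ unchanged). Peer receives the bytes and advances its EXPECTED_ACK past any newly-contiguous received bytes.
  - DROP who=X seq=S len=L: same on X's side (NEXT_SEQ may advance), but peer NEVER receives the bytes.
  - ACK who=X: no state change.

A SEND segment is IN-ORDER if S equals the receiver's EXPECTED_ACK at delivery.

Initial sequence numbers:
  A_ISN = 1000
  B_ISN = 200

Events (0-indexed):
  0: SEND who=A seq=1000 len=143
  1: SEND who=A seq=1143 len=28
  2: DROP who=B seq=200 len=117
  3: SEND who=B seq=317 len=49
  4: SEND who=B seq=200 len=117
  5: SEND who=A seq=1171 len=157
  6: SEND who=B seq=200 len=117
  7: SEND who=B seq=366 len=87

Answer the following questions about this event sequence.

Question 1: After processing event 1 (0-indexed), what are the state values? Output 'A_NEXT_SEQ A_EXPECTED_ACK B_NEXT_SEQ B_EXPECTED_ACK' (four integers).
After event 0: A_seq=1143 A_ack=200 B_seq=200 B_ack=1143
After event 1: A_seq=1171 A_ack=200 B_seq=200 B_ack=1171

1171 200 200 1171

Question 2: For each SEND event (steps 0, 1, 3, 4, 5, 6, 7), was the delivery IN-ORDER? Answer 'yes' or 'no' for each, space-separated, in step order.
Step 0: SEND seq=1000 -> in-order
Step 1: SEND seq=1143 -> in-order
Step 3: SEND seq=317 -> out-of-order
Step 4: SEND seq=200 -> in-order
Step 5: SEND seq=1171 -> in-order
Step 6: SEND seq=200 -> out-of-order
Step 7: SEND seq=366 -> in-order

Answer: yes yes no yes yes no yes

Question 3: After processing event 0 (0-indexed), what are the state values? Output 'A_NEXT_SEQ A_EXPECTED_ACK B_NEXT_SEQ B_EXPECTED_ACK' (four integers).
After event 0: A_seq=1143 A_ack=200 B_seq=200 B_ack=1143

1143 200 200 1143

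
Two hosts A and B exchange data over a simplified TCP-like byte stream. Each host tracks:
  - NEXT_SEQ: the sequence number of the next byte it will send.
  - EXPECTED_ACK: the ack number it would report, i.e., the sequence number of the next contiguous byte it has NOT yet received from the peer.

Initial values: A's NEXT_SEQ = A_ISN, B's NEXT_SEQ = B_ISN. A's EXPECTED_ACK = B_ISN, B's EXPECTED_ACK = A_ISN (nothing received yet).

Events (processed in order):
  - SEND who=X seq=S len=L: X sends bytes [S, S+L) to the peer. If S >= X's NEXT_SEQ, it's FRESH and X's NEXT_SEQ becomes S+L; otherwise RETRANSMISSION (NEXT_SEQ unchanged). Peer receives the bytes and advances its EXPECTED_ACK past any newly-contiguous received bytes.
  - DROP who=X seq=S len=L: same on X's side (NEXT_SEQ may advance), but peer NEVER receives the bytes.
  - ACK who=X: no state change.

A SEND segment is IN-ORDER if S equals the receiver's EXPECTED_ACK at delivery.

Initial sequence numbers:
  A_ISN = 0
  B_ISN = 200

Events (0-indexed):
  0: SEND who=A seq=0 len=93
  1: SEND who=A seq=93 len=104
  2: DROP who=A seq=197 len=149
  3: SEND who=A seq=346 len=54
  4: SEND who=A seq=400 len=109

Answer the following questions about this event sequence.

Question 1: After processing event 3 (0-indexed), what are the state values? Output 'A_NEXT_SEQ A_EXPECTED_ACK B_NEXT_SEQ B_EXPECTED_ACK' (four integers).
After event 0: A_seq=93 A_ack=200 B_seq=200 B_ack=93
After event 1: A_seq=197 A_ack=200 B_seq=200 B_ack=197
After event 2: A_seq=346 A_ack=200 B_seq=200 B_ack=197
After event 3: A_seq=400 A_ack=200 B_seq=200 B_ack=197

400 200 200 197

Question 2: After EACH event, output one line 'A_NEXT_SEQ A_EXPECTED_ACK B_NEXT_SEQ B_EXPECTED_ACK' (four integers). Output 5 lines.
93 200 200 93
197 200 200 197
346 200 200 197
400 200 200 197
509 200 200 197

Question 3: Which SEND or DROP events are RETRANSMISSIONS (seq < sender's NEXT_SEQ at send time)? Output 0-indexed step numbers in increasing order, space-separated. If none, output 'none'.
Answer: none

Derivation:
Step 0: SEND seq=0 -> fresh
Step 1: SEND seq=93 -> fresh
Step 2: DROP seq=197 -> fresh
Step 3: SEND seq=346 -> fresh
Step 4: SEND seq=400 -> fresh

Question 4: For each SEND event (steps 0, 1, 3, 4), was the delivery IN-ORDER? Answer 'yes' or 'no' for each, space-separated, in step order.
Step 0: SEND seq=0 -> in-order
Step 1: SEND seq=93 -> in-order
Step 3: SEND seq=346 -> out-of-order
Step 4: SEND seq=400 -> out-of-order

Answer: yes yes no no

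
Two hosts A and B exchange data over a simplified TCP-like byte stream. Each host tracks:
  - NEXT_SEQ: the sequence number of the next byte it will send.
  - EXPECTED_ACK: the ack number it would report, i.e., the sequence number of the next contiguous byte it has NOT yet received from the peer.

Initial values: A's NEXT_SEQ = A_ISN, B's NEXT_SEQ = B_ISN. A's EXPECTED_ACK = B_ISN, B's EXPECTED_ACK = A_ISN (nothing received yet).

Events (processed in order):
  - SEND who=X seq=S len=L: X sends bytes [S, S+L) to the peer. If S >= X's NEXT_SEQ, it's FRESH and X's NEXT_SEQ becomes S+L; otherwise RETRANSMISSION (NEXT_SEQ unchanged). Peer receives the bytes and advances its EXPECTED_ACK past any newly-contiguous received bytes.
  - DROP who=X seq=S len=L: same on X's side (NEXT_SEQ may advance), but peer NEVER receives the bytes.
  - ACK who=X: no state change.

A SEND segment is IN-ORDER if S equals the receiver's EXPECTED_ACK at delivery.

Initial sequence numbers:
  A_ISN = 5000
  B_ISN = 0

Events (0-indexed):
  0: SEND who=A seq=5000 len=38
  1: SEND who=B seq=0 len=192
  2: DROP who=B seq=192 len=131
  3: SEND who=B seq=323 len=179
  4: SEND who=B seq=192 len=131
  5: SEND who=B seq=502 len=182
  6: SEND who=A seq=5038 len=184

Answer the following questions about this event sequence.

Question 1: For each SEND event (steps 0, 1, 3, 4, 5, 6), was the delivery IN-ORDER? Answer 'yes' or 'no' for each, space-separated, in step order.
Answer: yes yes no yes yes yes

Derivation:
Step 0: SEND seq=5000 -> in-order
Step 1: SEND seq=0 -> in-order
Step 3: SEND seq=323 -> out-of-order
Step 4: SEND seq=192 -> in-order
Step 5: SEND seq=502 -> in-order
Step 6: SEND seq=5038 -> in-order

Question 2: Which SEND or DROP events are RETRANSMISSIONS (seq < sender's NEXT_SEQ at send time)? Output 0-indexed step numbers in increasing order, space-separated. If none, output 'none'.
Step 0: SEND seq=5000 -> fresh
Step 1: SEND seq=0 -> fresh
Step 2: DROP seq=192 -> fresh
Step 3: SEND seq=323 -> fresh
Step 4: SEND seq=192 -> retransmit
Step 5: SEND seq=502 -> fresh
Step 6: SEND seq=5038 -> fresh

Answer: 4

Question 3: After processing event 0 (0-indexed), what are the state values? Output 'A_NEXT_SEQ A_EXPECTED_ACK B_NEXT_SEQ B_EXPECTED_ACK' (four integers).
After event 0: A_seq=5038 A_ack=0 B_seq=0 B_ack=5038

5038 0 0 5038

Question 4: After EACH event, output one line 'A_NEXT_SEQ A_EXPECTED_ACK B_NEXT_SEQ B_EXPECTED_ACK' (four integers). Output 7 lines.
5038 0 0 5038
5038 192 192 5038
5038 192 323 5038
5038 192 502 5038
5038 502 502 5038
5038 684 684 5038
5222 684 684 5222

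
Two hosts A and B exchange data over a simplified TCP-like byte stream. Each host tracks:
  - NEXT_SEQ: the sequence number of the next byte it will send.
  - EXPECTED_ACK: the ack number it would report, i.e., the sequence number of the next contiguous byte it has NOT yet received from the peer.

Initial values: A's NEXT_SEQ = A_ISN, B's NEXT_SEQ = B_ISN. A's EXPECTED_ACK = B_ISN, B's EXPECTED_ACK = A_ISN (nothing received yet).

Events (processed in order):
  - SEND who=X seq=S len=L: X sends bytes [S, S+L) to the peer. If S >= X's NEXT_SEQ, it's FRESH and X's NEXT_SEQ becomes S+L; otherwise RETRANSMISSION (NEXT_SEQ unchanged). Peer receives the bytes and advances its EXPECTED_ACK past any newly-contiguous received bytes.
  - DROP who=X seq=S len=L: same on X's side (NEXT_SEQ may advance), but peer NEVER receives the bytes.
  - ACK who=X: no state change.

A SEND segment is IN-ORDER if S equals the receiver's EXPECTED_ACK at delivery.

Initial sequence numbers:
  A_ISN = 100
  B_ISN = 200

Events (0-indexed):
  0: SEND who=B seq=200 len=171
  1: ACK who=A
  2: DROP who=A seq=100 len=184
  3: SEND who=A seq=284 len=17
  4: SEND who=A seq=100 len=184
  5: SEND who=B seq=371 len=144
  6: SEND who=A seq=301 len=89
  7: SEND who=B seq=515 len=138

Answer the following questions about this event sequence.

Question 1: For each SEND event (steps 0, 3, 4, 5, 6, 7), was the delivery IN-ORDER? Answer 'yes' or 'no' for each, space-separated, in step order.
Step 0: SEND seq=200 -> in-order
Step 3: SEND seq=284 -> out-of-order
Step 4: SEND seq=100 -> in-order
Step 5: SEND seq=371 -> in-order
Step 6: SEND seq=301 -> in-order
Step 7: SEND seq=515 -> in-order

Answer: yes no yes yes yes yes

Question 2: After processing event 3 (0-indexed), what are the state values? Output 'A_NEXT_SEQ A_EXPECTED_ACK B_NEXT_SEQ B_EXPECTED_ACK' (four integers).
After event 0: A_seq=100 A_ack=371 B_seq=371 B_ack=100
After event 1: A_seq=100 A_ack=371 B_seq=371 B_ack=100
After event 2: A_seq=284 A_ack=371 B_seq=371 B_ack=100
After event 3: A_seq=301 A_ack=371 B_seq=371 B_ack=100

301 371 371 100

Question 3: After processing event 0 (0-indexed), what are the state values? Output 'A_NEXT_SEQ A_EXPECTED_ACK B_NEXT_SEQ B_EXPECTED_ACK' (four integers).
After event 0: A_seq=100 A_ack=371 B_seq=371 B_ack=100

100 371 371 100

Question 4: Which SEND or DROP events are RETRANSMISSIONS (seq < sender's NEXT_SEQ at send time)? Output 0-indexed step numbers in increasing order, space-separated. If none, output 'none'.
Step 0: SEND seq=200 -> fresh
Step 2: DROP seq=100 -> fresh
Step 3: SEND seq=284 -> fresh
Step 4: SEND seq=100 -> retransmit
Step 5: SEND seq=371 -> fresh
Step 6: SEND seq=301 -> fresh
Step 7: SEND seq=515 -> fresh

Answer: 4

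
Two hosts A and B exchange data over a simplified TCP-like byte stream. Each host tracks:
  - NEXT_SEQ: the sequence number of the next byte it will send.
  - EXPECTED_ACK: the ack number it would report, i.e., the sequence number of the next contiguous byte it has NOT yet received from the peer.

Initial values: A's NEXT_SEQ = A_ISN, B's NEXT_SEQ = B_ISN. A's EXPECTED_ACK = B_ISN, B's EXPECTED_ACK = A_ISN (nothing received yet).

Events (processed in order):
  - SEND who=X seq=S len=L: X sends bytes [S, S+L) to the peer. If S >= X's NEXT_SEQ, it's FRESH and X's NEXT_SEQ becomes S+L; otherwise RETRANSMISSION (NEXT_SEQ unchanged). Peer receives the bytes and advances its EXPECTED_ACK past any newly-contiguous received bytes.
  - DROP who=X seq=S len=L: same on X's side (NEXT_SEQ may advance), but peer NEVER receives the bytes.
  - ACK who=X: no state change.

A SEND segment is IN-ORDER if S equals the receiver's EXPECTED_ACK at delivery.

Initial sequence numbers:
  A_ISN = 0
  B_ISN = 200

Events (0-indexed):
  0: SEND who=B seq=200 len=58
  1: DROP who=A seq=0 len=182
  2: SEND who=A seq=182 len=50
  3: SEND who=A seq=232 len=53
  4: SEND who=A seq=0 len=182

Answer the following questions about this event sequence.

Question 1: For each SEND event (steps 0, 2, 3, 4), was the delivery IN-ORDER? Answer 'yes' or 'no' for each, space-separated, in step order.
Step 0: SEND seq=200 -> in-order
Step 2: SEND seq=182 -> out-of-order
Step 3: SEND seq=232 -> out-of-order
Step 4: SEND seq=0 -> in-order

Answer: yes no no yes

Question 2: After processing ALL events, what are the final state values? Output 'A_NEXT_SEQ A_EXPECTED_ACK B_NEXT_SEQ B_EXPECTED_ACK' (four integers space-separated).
After event 0: A_seq=0 A_ack=258 B_seq=258 B_ack=0
After event 1: A_seq=182 A_ack=258 B_seq=258 B_ack=0
After event 2: A_seq=232 A_ack=258 B_seq=258 B_ack=0
After event 3: A_seq=285 A_ack=258 B_seq=258 B_ack=0
After event 4: A_seq=285 A_ack=258 B_seq=258 B_ack=285

Answer: 285 258 258 285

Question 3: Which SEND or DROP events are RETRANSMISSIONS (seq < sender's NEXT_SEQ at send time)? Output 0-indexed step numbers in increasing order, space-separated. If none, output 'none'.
Step 0: SEND seq=200 -> fresh
Step 1: DROP seq=0 -> fresh
Step 2: SEND seq=182 -> fresh
Step 3: SEND seq=232 -> fresh
Step 4: SEND seq=0 -> retransmit

Answer: 4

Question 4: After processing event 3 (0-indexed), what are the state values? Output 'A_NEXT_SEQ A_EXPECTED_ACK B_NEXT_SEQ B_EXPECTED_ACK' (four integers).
After event 0: A_seq=0 A_ack=258 B_seq=258 B_ack=0
After event 1: A_seq=182 A_ack=258 B_seq=258 B_ack=0
After event 2: A_seq=232 A_ack=258 B_seq=258 B_ack=0
After event 3: A_seq=285 A_ack=258 B_seq=258 B_ack=0

285 258 258 0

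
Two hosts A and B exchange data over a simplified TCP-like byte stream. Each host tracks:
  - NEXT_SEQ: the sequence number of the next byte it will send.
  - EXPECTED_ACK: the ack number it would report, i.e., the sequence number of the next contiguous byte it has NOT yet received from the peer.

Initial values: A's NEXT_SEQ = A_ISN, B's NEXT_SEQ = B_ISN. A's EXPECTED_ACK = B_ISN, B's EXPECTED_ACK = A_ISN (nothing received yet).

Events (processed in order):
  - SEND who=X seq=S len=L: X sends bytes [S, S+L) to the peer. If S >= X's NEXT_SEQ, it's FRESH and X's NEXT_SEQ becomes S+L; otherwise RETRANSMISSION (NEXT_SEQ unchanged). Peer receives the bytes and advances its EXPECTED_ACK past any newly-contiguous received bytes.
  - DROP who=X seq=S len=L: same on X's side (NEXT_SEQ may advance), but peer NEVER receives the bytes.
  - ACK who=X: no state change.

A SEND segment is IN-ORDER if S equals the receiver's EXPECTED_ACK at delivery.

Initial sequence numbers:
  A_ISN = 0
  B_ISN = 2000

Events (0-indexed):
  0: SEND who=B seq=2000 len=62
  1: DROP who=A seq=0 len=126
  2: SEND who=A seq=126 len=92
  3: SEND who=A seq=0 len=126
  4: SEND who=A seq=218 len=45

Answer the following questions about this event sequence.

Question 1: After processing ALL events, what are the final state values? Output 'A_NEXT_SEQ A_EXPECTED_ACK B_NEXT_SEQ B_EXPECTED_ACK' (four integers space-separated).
After event 0: A_seq=0 A_ack=2062 B_seq=2062 B_ack=0
After event 1: A_seq=126 A_ack=2062 B_seq=2062 B_ack=0
After event 2: A_seq=218 A_ack=2062 B_seq=2062 B_ack=0
After event 3: A_seq=218 A_ack=2062 B_seq=2062 B_ack=218
After event 4: A_seq=263 A_ack=2062 B_seq=2062 B_ack=263

Answer: 263 2062 2062 263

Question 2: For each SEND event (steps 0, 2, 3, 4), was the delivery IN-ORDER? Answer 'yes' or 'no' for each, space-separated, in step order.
Answer: yes no yes yes

Derivation:
Step 0: SEND seq=2000 -> in-order
Step 2: SEND seq=126 -> out-of-order
Step 3: SEND seq=0 -> in-order
Step 4: SEND seq=218 -> in-order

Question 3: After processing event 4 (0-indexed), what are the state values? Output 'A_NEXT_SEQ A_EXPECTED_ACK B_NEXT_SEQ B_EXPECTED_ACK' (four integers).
After event 0: A_seq=0 A_ack=2062 B_seq=2062 B_ack=0
After event 1: A_seq=126 A_ack=2062 B_seq=2062 B_ack=0
After event 2: A_seq=218 A_ack=2062 B_seq=2062 B_ack=0
After event 3: A_seq=218 A_ack=2062 B_seq=2062 B_ack=218
After event 4: A_seq=263 A_ack=2062 B_seq=2062 B_ack=263

263 2062 2062 263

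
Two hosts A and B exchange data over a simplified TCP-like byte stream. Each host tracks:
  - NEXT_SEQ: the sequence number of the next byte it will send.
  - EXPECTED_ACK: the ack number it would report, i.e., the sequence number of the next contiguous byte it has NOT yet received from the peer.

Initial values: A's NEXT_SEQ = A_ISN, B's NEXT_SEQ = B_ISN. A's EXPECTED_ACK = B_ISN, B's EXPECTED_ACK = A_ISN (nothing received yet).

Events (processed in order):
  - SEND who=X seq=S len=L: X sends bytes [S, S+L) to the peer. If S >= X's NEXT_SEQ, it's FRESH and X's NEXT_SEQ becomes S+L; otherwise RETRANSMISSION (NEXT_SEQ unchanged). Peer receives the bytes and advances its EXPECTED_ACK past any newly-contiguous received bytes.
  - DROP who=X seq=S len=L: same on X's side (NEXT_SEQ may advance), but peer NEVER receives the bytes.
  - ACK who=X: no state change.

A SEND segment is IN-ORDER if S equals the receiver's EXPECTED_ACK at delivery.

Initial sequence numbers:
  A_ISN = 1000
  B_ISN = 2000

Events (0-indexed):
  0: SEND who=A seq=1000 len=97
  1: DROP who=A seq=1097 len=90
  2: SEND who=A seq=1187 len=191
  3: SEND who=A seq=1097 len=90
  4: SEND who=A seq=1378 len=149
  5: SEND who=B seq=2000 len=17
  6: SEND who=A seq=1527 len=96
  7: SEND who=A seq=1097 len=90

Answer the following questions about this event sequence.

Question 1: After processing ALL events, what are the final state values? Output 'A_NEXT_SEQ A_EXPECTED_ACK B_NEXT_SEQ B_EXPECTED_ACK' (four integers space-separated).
After event 0: A_seq=1097 A_ack=2000 B_seq=2000 B_ack=1097
After event 1: A_seq=1187 A_ack=2000 B_seq=2000 B_ack=1097
After event 2: A_seq=1378 A_ack=2000 B_seq=2000 B_ack=1097
After event 3: A_seq=1378 A_ack=2000 B_seq=2000 B_ack=1378
After event 4: A_seq=1527 A_ack=2000 B_seq=2000 B_ack=1527
After event 5: A_seq=1527 A_ack=2017 B_seq=2017 B_ack=1527
After event 6: A_seq=1623 A_ack=2017 B_seq=2017 B_ack=1623
After event 7: A_seq=1623 A_ack=2017 B_seq=2017 B_ack=1623

Answer: 1623 2017 2017 1623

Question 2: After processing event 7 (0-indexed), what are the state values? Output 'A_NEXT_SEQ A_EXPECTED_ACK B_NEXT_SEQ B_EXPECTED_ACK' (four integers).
After event 0: A_seq=1097 A_ack=2000 B_seq=2000 B_ack=1097
After event 1: A_seq=1187 A_ack=2000 B_seq=2000 B_ack=1097
After event 2: A_seq=1378 A_ack=2000 B_seq=2000 B_ack=1097
After event 3: A_seq=1378 A_ack=2000 B_seq=2000 B_ack=1378
After event 4: A_seq=1527 A_ack=2000 B_seq=2000 B_ack=1527
After event 5: A_seq=1527 A_ack=2017 B_seq=2017 B_ack=1527
After event 6: A_seq=1623 A_ack=2017 B_seq=2017 B_ack=1623
After event 7: A_seq=1623 A_ack=2017 B_seq=2017 B_ack=1623

1623 2017 2017 1623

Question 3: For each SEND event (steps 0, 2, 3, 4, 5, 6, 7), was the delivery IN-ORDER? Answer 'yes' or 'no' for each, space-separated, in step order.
Step 0: SEND seq=1000 -> in-order
Step 2: SEND seq=1187 -> out-of-order
Step 3: SEND seq=1097 -> in-order
Step 4: SEND seq=1378 -> in-order
Step 5: SEND seq=2000 -> in-order
Step 6: SEND seq=1527 -> in-order
Step 7: SEND seq=1097 -> out-of-order

Answer: yes no yes yes yes yes no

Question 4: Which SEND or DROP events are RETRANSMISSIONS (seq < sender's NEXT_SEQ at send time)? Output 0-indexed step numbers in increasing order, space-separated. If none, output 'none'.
Answer: 3 7

Derivation:
Step 0: SEND seq=1000 -> fresh
Step 1: DROP seq=1097 -> fresh
Step 2: SEND seq=1187 -> fresh
Step 3: SEND seq=1097 -> retransmit
Step 4: SEND seq=1378 -> fresh
Step 5: SEND seq=2000 -> fresh
Step 6: SEND seq=1527 -> fresh
Step 7: SEND seq=1097 -> retransmit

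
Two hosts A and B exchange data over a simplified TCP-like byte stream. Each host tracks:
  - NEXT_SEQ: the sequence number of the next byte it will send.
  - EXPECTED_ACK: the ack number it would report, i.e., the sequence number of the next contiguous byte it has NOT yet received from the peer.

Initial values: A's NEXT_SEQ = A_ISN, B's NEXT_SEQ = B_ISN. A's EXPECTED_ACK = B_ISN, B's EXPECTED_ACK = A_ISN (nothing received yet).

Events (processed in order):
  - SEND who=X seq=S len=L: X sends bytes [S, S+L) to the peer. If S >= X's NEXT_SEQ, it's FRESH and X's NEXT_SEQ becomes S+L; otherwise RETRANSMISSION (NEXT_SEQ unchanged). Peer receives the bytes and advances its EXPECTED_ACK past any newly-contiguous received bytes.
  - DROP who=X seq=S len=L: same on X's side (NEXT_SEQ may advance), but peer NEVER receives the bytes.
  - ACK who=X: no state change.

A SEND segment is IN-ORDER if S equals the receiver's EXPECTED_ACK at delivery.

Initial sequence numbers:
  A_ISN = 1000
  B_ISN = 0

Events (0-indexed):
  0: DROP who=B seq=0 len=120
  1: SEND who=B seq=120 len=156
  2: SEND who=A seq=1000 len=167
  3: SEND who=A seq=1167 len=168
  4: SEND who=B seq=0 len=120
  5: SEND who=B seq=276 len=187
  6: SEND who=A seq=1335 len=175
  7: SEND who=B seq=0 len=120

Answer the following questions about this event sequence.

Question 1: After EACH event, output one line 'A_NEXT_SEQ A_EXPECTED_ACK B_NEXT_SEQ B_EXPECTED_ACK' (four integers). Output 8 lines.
1000 0 120 1000
1000 0 276 1000
1167 0 276 1167
1335 0 276 1335
1335 276 276 1335
1335 463 463 1335
1510 463 463 1510
1510 463 463 1510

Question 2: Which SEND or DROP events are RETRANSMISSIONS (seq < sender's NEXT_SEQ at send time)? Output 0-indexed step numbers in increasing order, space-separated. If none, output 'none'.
Step 0: DROP seq=0 -> fresh
Step 1: SEND seq=120 -> fresh
Step 2: SEND seq=1000 -> fresh
Step 3: SEND seq=1167 -> fresh
Step 4: SEND seq=0 -> retransmit
Step 5: SEND seq=276 -> fresh
Step 6: SEND seq=1335 -> fresh
Step 7: SEND seq=0 -> retransmit

Answer: 4 7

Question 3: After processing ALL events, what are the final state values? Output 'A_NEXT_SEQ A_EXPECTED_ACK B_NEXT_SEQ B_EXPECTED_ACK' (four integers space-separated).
After event 0: A_seq=1000 A_ack=0 B_seq=120 B_ack=1000
After event 1: A_seq=1000 A_ack=0 B_seq=276 B_ack=1000
After event 2: A_seq=1167 A_ack=0 B_seq=276 B_ack=1167
After event 3: A_seq=1335 A_ack=0 B_seq=276 B_ack=1335
After event 4: A_seq=1335 A_ack=276 B_seq=276 B_ack=1335
After event 5: A_seq=1335 A_ack=463 B_seq=463 B_ack=1335
After event 6: A_seq=1510 A_ack=463 B_seq=463 B_ack=1510
After event 7: A_seq=1510 A_ack=463 B_seq=463 B_ack=1510

Answer: 1510 463 463 1510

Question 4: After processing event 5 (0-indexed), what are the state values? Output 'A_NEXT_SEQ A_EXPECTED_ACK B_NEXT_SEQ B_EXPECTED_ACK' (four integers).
After event 0: A_seq=1000 A_ack=0 B_seq=120 B_ack=1000
After event 1: A_seq=1000 A_ack=0 B_seq=276 B_ack=1000
After event 2: A_seq=1167 A_ack=0 B_seq=276 B_ack=1167
After event 3: A_seq=1335 A_ack=0 B_seq=276 B_ack=1335
After event 4: A_seq=1335 A_ack=276 B_seq=276 B_ack=1335
After event 5: A_seq=1335 A_ack=463 B_seq=463 B_ack=1335

1335 463 463 1335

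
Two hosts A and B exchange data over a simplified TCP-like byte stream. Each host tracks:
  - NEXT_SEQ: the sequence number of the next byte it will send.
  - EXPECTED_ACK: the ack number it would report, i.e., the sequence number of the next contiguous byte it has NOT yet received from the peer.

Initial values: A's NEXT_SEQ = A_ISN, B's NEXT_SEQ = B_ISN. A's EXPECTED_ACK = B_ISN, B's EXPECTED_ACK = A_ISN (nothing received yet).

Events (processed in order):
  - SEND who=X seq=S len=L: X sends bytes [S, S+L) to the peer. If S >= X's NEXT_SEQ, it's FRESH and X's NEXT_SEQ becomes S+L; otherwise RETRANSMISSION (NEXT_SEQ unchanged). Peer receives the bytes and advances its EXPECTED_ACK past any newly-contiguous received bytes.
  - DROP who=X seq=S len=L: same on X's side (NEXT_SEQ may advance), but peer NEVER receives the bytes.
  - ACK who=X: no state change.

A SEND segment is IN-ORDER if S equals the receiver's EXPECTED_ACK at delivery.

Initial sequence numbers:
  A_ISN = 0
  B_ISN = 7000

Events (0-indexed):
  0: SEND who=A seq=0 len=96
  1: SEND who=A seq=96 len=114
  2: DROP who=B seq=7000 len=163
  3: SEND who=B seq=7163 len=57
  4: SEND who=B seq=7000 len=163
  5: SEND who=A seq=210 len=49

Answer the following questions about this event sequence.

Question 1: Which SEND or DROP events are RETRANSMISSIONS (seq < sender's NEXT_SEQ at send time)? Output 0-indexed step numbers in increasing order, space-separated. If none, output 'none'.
Step 0: SEND seq=0 -> fresh
Step 1: SEND seq=96 -> fresh
Step 2: DROP seq=7000 -> fresh
Step 3: SEND seq=7163 -> fresh
Step 4: SEND seq=7000 -> retransmit
Step 5: SEND seq=210 -> fresh

Answer: 4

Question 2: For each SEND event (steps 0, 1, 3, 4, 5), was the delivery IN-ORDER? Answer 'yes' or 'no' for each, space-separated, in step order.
Answer: yes yes no yes yes

Derivation:
Step 0: SEND seq=0 -> in-order
Step 1: SEND seq=96 -> in-order
Step 3: SEND seq=7163 -> out-of-order
Step 4: SEND seq=7000 -> in-order
Step 5: SEND seq=210 -> in-order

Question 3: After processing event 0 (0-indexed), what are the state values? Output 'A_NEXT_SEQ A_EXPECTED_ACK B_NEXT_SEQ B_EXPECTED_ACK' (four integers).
After event 0: A_seq=96 A_ack=7000 B_seq=7000 B_ack=96

96 7000 7000 96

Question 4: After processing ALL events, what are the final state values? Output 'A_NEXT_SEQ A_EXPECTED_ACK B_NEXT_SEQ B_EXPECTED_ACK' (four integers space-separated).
After event 0: A_seq=96 A_ack=7000 B_seq=7000 B_ack=96
After event 1: A_seq=210 A_ack=7000 B_seq=7000 B_ack=210
After event 2: A_seq=210 A_ack=7000 B_seq=7163 B_ack=210
After event 3: A_seq=210 A_ack=7000 B_seq=7220 B_ack=210
After event 4: A_seq=210 A_ack=7220 B_seq=7220 B_ack=210
After event 5: A_seq=259 A_ack=7220 B_seq=7220 B_ack=259

Answer: 259 7220 7220 259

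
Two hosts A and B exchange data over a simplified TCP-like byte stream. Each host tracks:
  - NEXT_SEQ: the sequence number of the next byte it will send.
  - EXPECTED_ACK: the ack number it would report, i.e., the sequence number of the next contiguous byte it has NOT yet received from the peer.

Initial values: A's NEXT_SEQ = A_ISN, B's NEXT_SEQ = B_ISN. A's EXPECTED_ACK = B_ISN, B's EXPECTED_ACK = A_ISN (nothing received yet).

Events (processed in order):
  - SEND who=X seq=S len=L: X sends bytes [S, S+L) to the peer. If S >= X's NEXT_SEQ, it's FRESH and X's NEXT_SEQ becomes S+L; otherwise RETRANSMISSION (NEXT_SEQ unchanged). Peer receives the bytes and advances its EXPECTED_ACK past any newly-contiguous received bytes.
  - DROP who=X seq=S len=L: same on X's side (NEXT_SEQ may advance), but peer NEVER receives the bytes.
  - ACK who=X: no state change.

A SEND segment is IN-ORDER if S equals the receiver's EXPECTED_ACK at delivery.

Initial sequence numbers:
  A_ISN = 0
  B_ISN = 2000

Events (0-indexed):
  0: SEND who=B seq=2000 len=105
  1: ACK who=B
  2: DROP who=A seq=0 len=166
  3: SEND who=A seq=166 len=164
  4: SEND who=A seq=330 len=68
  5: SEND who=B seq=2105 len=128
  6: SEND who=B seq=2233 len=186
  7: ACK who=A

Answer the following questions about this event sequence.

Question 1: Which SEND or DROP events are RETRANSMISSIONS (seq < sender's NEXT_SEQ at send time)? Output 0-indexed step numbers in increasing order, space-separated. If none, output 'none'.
Answer: none

Derivation:
Step 0: SEND seq=2000 -> fresh
Step 2: DROP seq=0 -> fresh
Step 3: SEND seq=166 -> fresh
Step 4: SEND seq=330 -> fresh
Step 5: SEND seq=2105 -> fresh
Step 6: SEND seq=2233 -> fresh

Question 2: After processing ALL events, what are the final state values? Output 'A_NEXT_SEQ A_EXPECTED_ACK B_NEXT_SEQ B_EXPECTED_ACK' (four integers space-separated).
Answer: 398 2419 2419 0

Derivation:
After event 0: A_seq=0 A_ack=2105 B_seq=2105 B_ack=0
After event 1: A_seq=0 A_ack=2105 B_seq=2105 B_ack=0
After event 2: A_seq=166 A_ack=2105 B_seq=2105 B_ack=0
After event 3: A_seq=330 A_ack=2105 B_seq=2105 B_ack=0
After event 4: A_seq=398 A_ack=2105 B_seq=2105 B_ack=0
After event 5: A_seq=398 A_ack=2233 B_seq=2233 B_ack=0
After event 6: A_seq=398 A_ack=2419 B_seq=2419 B_ack=0
After event 7: A_seq=398 A_ack=2419 B_seq=2419 B_ack=0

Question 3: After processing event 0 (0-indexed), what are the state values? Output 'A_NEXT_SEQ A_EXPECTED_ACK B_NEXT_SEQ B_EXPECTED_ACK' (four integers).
After event 0: A_seq=0 A_ack=2105 B_seq=2105 B_ack=0

0 2105 2105 0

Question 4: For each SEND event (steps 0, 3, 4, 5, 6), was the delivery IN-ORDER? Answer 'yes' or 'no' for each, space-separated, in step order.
Answer: yes no no yes yes

Derivation:
Step 0: SEND seq=2000 -> in-order
Step 3: SEND seq=166 -> out-of-order
Step 4: SEND seq=330 -> out-of-order
Step 5: SEND seq=2105 -> in-order
Step 6: SEND seq=2233 -> in-order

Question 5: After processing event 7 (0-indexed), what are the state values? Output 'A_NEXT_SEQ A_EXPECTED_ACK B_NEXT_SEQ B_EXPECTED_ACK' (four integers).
After event 0: A_seq=0 A_ack=2105 B_seq=2105 B_ack=0
After event 1: A_seq=0 A_ack=2105 B_seq=2105 B_ack=0
After event 2: A_seq=166 A_ack=2105 B_seq=2105 B_ack=0
After event 3: A_seq=330 A_ack=2105 B_seq=2105 B_ack=0
After event 4: A_seq=398 A_ack=2105 B_seq=2105 B_ack=0
After event 5: A_seq=398 A_ack=2233 B_seq=2233 B_ack=0
After event 6: A_seq=398 A_ack=2419 B_seq=2419 B_ack=0
After event 7: A_seq=398 A_ack=2419 B_seq=2419 B_ack=0

398 2419 2419 0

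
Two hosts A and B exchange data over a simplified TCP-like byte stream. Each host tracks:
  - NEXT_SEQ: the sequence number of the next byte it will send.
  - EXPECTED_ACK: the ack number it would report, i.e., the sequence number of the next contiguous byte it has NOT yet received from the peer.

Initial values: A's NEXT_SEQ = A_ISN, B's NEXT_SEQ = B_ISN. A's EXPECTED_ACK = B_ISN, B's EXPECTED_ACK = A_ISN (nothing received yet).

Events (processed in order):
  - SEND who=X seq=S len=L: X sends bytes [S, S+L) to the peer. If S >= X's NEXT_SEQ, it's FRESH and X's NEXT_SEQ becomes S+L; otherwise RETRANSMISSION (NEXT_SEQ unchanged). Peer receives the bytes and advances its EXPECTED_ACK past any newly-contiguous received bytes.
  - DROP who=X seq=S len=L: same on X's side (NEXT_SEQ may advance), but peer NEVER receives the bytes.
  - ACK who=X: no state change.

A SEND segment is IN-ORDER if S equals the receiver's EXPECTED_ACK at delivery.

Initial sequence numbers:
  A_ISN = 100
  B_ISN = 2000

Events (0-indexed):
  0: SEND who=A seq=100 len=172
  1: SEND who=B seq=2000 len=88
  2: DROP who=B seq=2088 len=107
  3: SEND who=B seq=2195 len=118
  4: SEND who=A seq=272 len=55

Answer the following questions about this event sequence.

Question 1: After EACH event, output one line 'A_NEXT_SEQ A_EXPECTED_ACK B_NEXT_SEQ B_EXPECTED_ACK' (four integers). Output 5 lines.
272 2000 2000 272
272 2088 2088 272
272 2088 2195 272
272 2088 2313 272
327 2088 2313 327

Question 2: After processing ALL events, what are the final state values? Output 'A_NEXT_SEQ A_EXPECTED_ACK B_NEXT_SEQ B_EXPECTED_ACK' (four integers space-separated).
Answer: 327 2088 2313 327

Derivation:
After event 0: A_seq=272 A_ack=2000 B_seq=2000 B_ack=272
After event 1: A_seq=272 A_ack=2088 B_seq=2088 B_ack=272
After event 2: A_seq=272 A_ack=2088 B_seq=2195 B_ack=272
After event 3: A_seq=272 A_ack=2088 B_seq=2313 B_ack=272
After event 4: A_seq=327 A_ack=2088 B_seq=2313 B_ack=327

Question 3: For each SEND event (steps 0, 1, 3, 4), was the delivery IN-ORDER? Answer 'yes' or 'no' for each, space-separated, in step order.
Step 0: SEND seq=100 -> in-order
Step 1: SEND seq=2000 -> in-order
Step 3: SEND seq=2195 -> out-of-order
Step 4: SEND seq=272 -> in-order

Answer: yes yes no yes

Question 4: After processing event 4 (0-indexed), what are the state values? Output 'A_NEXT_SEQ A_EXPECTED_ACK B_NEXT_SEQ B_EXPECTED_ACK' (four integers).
After event 0: A_seq=272 A_ack=2000 B_seq=2000 B_ack=272
After event 1: A_seq=272 A_ack=2088 B_seq=2088 B_ack=272
After event 2: A_seq=272 A_ack=2088 B_seq=2195 B_ack=272
After event 3: A_seq=272 A_ack=2088 B_seq=2313 B_ack=272
After event 4: A_seq=327 A_ack=2088 B_seq=2313 B_ack=327

327 2088 2313 327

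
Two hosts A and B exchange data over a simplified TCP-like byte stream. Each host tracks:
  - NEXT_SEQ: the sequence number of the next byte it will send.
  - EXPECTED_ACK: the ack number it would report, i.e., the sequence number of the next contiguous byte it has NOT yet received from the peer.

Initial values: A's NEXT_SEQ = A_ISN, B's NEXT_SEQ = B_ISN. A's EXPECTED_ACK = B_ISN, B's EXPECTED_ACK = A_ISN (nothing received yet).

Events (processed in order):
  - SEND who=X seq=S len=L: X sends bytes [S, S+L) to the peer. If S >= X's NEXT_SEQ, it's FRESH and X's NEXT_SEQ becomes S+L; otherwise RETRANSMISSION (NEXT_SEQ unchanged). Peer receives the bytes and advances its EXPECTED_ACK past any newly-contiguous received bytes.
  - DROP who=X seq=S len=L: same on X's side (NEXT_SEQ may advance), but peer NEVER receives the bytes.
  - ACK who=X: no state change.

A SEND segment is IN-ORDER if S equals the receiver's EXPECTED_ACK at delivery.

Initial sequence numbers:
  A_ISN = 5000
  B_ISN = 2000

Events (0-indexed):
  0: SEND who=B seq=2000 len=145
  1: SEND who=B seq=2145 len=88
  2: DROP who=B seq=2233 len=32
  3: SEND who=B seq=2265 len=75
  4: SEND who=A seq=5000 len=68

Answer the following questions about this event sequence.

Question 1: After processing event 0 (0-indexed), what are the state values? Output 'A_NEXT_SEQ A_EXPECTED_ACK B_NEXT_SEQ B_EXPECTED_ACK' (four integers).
After event 0: A_seq=5000 A_ack=2145 B_seq=2145 B_ack=5000

5000 2145 2145 5000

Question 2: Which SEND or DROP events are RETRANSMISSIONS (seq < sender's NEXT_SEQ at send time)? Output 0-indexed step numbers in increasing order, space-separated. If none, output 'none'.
Answer: none

Derivation:
Step 0: SEND seq=2000 -> fresh
Step 1: SEND seq=2145 -> fresh
Step 2: DROP seq=2233 -> fresh
Step 3: SEND seq=2265 -> fresh
Step 4: SEND seq=5000 -> fresh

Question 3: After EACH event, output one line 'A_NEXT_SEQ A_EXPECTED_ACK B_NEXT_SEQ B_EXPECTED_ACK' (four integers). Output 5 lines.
5000 2145 2145 5000
5000 2233 2233 5000
5000 2233 2265 5000
5000 2233 2340 5000
5068 2233 2340 5068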